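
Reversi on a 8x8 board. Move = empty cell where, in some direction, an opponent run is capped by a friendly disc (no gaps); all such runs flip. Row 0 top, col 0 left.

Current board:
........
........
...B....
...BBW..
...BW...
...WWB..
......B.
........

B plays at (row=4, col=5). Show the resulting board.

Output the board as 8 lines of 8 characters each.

Answer: ........
........
...B....
...BBW..
...BBB..
...WWB..
......B.
........

Derivation:
Place B at (4,5); scan 8 dirs for brackets.
Dir NW: first cell 'B' (not opp) -> no flip
Dir N: opp run (3,5), next='.' -> no flip
Dir NE: first cell '.' (not opp) -> no flip
Dir W: opp run (4,4) capped by B -> flip
Dir E: first cell '.' (not opp) -> no flip
Dir SW: opp run (5,4), next='.' -> no flip
Dir S: first cell 'B' (not opp) -> no flip
Dir SE: first cell '.' (not opp) -> no flip
All flips: (4,4)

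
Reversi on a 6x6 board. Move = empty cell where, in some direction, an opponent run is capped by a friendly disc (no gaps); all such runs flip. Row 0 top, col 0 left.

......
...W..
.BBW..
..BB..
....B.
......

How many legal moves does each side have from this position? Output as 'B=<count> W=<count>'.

-- B to move --
(0,2): no bracket -> illegal
(0,3): flips 2 -> legal
(0,4): flips 1 -> legal
(1,2): no bracket -> illegal
(1,4): flips 1 -> legal
(2,4): flips 1 -> legal
(3,4): no bracket -> illegal
B mobility = 4
-- W to move --
(1,0): no bracket -> illegal
(1,1): no bracket -> illegal
(1,2): no bracket -> illegal
(2,0): flips 2 -> legal
(2,4): no bracket -> illegal
(3,0): no bracket -> illegal
(3,1): flips 1 -> legal
(3,4): no bracket -> illegal
(3,5): no bracket -> illegal
(4,1): flips 1 -> legal
(4,2): no bracket -> illegal
(4,3): flips 1 -> legal
(4,5): no bracket -> illegal
(5,3): no bracket -> illegal
(5,4): no bracket -> illegal
(5,5): no bracket -> illegal
W mobility = 4

Answer: B=4 W=4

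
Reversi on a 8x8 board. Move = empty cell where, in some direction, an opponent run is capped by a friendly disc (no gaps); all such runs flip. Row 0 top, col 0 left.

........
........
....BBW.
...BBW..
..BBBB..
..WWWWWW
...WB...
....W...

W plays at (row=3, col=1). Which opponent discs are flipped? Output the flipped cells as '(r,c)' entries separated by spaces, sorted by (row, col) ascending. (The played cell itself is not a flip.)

Answer: (4,2)

Derivation:
Dir NW: first cell '.' (not opp) -> no flip
Dir N: first cell '.' (not opp) -> no flip
Dir NE: first cell '.' (not opp) -> no flip
Dir W: first cell '.' (not opp) -> no flip
Dir E: first cell '.' (not opp) -> no flip
Dir SW: first cell '.' (not opp) -> no flip
Dir S: first cell '.' (not opp) -> no flip
Dir SE: opp run (4,2) capped by W -> flip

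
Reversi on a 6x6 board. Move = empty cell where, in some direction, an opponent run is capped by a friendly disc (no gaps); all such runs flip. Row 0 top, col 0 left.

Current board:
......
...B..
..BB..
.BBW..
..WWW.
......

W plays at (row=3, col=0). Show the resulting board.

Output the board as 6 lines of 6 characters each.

Place W at (3,0); scan 8 dirs for brackets.
Dir NW: edge -> no flip
Dir N: first cell '.' (not opp) -> no flip
Dir NE: first cell '.' (not opp) -> no flip
Dir W: edge -> no flip
Dir E: opp run (3,1) (3,2) capped by W -> flip
Dir SW: edge -> no flip
Dir S: first cell '.' (not opp) -> no flip
Dir SE: first cell '.' (not opp) -> no flip
All flips: (3,1) (3,2)

Answer: ......
...B..
..BB..
WWWW..
..WWW.
......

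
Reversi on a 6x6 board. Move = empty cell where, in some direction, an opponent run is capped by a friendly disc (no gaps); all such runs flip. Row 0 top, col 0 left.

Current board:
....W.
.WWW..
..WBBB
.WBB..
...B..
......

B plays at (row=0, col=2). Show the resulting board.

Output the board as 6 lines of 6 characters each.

Answer: ..B.W.
.WBB..
..BBBB
.WBB..
...B..
......

Derivation:
Place B at (0,2); scan 8 dirs for brackets.
Dir NW: edge -> no flip
Dir N: edge -> no flip
Dir NE: edge -> no flip
Dir W: first cell '.' (not opp) -> no flip
Dir E: first cell '.' (not opp) -> no flip
Dir SW: opp run (1,1), next='.' -> no flip
Dir S: opp run (1,2) (2,2) capped by B -> flip
Dir SE: opp run (1,3) capped by B -> flip
All flips: (1,2) (1,3) (2,2)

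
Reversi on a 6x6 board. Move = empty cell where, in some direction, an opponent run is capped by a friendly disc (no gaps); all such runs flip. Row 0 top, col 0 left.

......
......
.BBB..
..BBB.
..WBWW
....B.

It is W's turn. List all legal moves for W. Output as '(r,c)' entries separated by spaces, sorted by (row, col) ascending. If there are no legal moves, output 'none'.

(1,0): no bracket -> illegal
(1,1): flips 2 -> legal
(1,2): flips 4 -> legal
(1,3): no bracket -> illegal
(1,4): no bracket -> illegal
(2,0): no bracket -> illegal
(2,4): flips 2 -> legal
(2,5): no bracket -> illegal
(3,0): no bracket -> illegal
(3,1): no bracket -> illegal
(3,5): no bracket -> illegal
(4,1): no bracket -> illegal
(5,2): no bracket -> illegal
(5,3): no bracket -> illegal
(5,5): no bracket -> illegal

Answer: (1,1) (1,2) (2,4)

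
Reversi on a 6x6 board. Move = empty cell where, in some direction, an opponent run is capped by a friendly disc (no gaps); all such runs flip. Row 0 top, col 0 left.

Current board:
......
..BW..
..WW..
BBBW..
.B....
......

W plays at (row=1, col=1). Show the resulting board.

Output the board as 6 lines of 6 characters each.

Answer: ......
.WWW..
..WW..
BBBW..
.B....
......

Derivation:
Place W at (1,1); scan 8 dirs for brackets.
Dir NW: first cell '.' (not opp) -> no flip
Dir N: first cell '.' (not opp) -> no flip
Dir NE: first cell '.' (not opp) -> no flip
Dir W: first cell '.' (not opp) -> no flip
Dir E: opp run (1,2) capped by W -> flip
Dir SW: first cell '.' (not opp) -> no flip
Dir S: first cell '.' (not opp) -> no flip
Dir SE: first cell 'W' (not opp) -> no flip
All flips: (1,2)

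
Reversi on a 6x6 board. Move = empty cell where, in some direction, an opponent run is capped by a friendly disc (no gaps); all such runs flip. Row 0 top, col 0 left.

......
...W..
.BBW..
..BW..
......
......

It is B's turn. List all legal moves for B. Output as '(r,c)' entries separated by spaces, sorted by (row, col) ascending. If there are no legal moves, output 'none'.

Answer: (0,4) (1,4) (2,4) (3,4) (4,4)

Derivation:
(0,2): no bracket -> illegal
(0,3): no bracket -> illegal
(0,4): flips 1 -> legal
(1,2): no bracket -> illegal
(1,4): flips 1 -> legal
(2,4): flips 1 -> legal
(3,4): flips 1 -> legal
(4,2): no bracket -> illegal
(4,3): no bracket -> illegal
(4,4): flips 1 -> legal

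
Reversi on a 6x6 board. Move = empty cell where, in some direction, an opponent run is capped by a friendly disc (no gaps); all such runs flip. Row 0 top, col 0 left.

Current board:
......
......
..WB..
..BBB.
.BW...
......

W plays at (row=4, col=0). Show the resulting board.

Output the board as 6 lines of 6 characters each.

Place W at (4,0); scan 8 dirs for brackets.
Dir NW: edge -> no flip
Dir N: first cell '.' (not opp) -> no flip
Dir NE: first cell '.' (not opp) -> no flip
Dir W: edge -> no flip
Dir E: opp run (4,1) capped by W -> flip
Dir SW: edge -> no flip
Dir S: first cell '.' (not opp) -> no flip
Dir SE: first cell '.' (not opp) -> no flip
All flips: (4,1)

Answer: ......
......
..WB..
..BBB.
WWW...
......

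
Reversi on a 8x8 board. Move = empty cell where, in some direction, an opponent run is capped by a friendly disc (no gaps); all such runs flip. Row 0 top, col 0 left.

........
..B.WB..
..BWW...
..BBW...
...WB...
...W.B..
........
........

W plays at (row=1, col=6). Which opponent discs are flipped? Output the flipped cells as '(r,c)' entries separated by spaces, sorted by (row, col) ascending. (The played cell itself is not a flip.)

Answer: (1,5)

Derivation:
Dir NW: first cell '.' (not opp) -> no flip
Dir N: first cell '.' (not opp) -> no flip
Dir NE: first cell '.' (not opp) -> no flip
Dir W: opp run (1,5) capped by W -> flip
Dir E: first cell '.' (not opp) -> no flip
Dir SW: first cell '.' (not opp) -> no flip
Dir S: first cell '.' (not opp) -> no flip
Dir SE: first cell '.' (not opp) -> no flip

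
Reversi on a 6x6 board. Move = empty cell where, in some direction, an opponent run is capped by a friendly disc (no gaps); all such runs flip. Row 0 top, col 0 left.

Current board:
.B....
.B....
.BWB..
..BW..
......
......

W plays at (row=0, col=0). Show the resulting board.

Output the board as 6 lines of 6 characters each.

Place W at (0,0); scan 8 dirs for brackets.
Dir NW: edge -> no flip
Dir N: edge -> no flip
Dir NE: edge -> no flip
Dir W: edge -> no flip
Dir E: opp run (0,1), next='.' -> no flip
Dir SW: edge -> no flip
Dir S: first cell '.' (not opp) -> no flip
Dir SE: opp run (1,1) capped by W -> flip
All flips: (1,1)

Answer: WB....
.W....
.BWB..
..BW..
......
......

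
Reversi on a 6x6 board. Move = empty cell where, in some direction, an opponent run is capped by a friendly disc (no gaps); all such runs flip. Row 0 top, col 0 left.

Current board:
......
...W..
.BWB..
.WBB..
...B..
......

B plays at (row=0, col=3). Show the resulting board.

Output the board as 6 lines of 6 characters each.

Answer: ...B..
...B..
.BWB..
.WBB..
...B..
......

Derivation:
Place B at (0,3); scan 8 dirs for brackets.
Dir NW: edge -> no flip
Dir N: edge -> no flip
Dir NE: edge -> no flip
Dir W: first cell '.' (not opp) -> no flip
Dir E: first cell '.' (not opp) -> no flip
Dir SW: first cell '.' (not opp) -> no flip
Dir S: opp run (1,3) capped by B -> flip
Dir SE: first cell '.' (not opp) -> no flip
All flips: (1,3)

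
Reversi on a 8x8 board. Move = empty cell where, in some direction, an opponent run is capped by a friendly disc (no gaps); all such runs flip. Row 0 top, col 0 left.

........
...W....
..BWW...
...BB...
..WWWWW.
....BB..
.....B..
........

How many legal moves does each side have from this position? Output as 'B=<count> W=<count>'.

-- B to move --
(0,2): no bracket -> illegal
(0,3): flips 2 -> legal
(0,4): flips 1 -> legal
(1,2): flips 1 -> legal
(1,4): flips 1 -> legal
(1,5): flips 1 -> legal
(2,5): flips 2 -> legal
(3,1): no bracket -> illegal
(3,2): flips 1 -> legal
(3,5): flips 1 -> legal
(3,6): flips 1 -> legal
(3,7): flips 1 -> legal
(4,1): no bracket -> illegal
(4,7): no bracket -> illegal
(5,1): flips 1 -> legal
(5,2): flips 1 -> legal
(5,3): flips 1 -> legal
(5,6): flips 1 -> legal
(5,7): no bracket -> illegal
B mobility = 14
-- W to move --
(1,1): flips 2 -> legal
(1,2): no bracket -> illegal
(2,1): flips 1 -> legal
(2,5): flips 1 -> legal
(3,1): flips 1 -> legal
(3,2): no bracket -> illegal
(3,5): no bracket -> illegal
(5,3): no bracket -> illegal
(5,6): no bracket -> illegal
(6,3): flips 1 -> legal
(6,4): flips 2 -> legal
(6,6): flips 1 -> legal
(7,4): no bracket -> illegal
(7,5): flips 2 -> legal
(7,6): flips 2 -> legal
W mobility = 9

Answer: B=14 W=9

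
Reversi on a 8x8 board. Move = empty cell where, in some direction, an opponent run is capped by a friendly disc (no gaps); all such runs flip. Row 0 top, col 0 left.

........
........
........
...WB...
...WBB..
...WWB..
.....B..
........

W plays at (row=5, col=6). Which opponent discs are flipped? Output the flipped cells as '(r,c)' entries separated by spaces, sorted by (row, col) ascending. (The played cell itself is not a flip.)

Dir NW: opp run (4,5) (3,4), next='.' -> no flip
Dir N: first cell '.' (not opp) -> no flip
Dir NE: first cell '.' (not opp) -> no flip
Dir W: opp run (5,5) capped by W -> flip
Dir E: first cell '.' (not opp) -> no flip
Dir SW: opp run (6,5), next='.' -> no flip
Dir S: first cell '.' (not opp) -> no flip
Dir SE: first cell '.' (not opp) -> no flip

Answer: (5,5)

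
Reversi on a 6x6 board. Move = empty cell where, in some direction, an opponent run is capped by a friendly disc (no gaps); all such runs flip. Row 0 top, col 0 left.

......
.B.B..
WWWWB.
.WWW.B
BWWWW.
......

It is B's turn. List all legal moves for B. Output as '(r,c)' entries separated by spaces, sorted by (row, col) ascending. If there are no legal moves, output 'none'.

(1,0): no bracket -> illegal
(1,2): no bracket -> illegal
(1,4): no bracket -> illegal
(3,0): no bracket -> illegal
(3,4): no bracket -> illegal
(4,5): flips 4 -> legal
(5,0): no bracket -> illegal
(5,1): flips 5 -> legal
(5,2): no bracket -> illegal
(5,3): flips 4 -> legal
(5,4): no bracket -> illegal
(5,5): flips 3 -> legal

Answer: (4,5) (5,1) (5,3) (5,5)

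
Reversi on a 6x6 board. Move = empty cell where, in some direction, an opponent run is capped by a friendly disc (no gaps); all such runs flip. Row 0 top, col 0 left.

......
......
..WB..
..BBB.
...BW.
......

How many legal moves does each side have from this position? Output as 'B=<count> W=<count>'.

Answer: B=6 W=2

Derivation:
-- B to move --
(1,1): flips 1 -> legal
(1,2): flips 1 -> legal
(1,3): no bracket -> illegal
(2,1): flips 1 -> legal
(3,1): no bracket -> illegal
(3,5): no bracket -> illegal
(4,5): flips 1 -> legal
(5,3): no bracket -> illegal
(5,4): flips 1 -> legal
(5,5): flips 1 -> legal
B mobility = 6
-- W to move --
(1,2): no bracket -> illegal
(1,3): no bracket -> illegal
(1,4): no bracket -> illegal
(2,1): no bracket -> illegal
(2,4): flips 2 -> legal
(2,5): no bracket -> illegal
(3,1): no bracket -> illegal
(3,5): no bracket -> illegal
(4,1): no bracket -> illegal
(4,2): flips 2 -> legal
(4,5): no bracket -> illegal
(5,2): no bracket -> illegal
(5,3): no bracket -> illegal
(5,4): no bracket -> illegal
W mobility = 2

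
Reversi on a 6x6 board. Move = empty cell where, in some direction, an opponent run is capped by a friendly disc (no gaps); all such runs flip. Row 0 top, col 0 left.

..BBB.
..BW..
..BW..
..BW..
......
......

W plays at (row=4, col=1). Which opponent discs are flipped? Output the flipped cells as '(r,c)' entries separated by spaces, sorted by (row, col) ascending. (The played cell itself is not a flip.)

Dir NW: first cell '.' (not opp) -> no flip
Dir N: first cell '.' (not opp) -> no flip
Dir NE: opp run (3,2) capped by W -> flip
Dir W: first cell '.' (not opp) -> no flip
Dir E: first cell '.' (not opp) -> no flip
Dir SW: first cell '.' (not opp) -> no flip
Dir S: first cell '.' (not opp) -> no flip
Dir SE: first cell '.' (not opp) -> no flip

Answer: (3,2)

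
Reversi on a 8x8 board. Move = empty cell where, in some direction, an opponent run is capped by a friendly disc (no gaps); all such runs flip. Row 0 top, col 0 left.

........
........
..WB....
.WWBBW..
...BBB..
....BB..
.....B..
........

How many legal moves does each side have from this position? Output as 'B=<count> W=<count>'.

-- B to move --
(1,1): flips 1 -> legal
(1,2): no bracket -> illegal
(1,3): no bracket -> illegal
(2,0): no bracket -> illegal
(2,1): flips 2 -> legal
(2,4): no bracket -> illegal
(2,5): flips 1 -> legal
(2,6): flips 1 -> legal
(3,0): flips 2 -> legal
(3,6): flips 1 -> legal
(4,0): no bracket -> illegal
(4,1): flips 1 -> legal
(4,2): no bracket -> illegal
(4,6): no bracket -> illegal
B mobility = 7
-- W to move --
(1,2): no bracket -> illegal
(1,3): no bracket -> illegal
(1,4): flips 1 -> legal
(2,4): flips 1 -> legal
(2,5): no bracket -> illegal
(3,6): no bracket -> illegal
(4,2): no bracket -> illegal
(4,6): no bracket -> illegal
(5,2): no bracket -> illegal
(5,3): flips 1 -> legal
(5,6): no bracket -> illegal
(6,3): no bracket -> illegal
(6,4): no bracket -> illegal
(6,6): flips 3 -> legal
(7,4): no bracket -> illegal
(7,5): flips 3 -> legal
(7,6): flips 3 -> legal
W mobility = 6

Answer: B=7 W=6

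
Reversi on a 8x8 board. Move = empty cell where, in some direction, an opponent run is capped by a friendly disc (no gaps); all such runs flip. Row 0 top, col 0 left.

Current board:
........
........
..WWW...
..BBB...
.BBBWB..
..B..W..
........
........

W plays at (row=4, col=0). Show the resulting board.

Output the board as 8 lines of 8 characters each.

Place W at (4,0); scan 8 dirs for brackets.
Dir NW: edge -> no flip
Dir N: first cell '.' (not opp) -> no flip
Dir NE: first cell '.' (not opp) -> no flip
Dir W: edge -> no flip
Dir E: opp run (4,1) (4,2) (4,3) capped by W -> flip
Dir SW: edge -> no flip
Dir S: first cell '.' (not opp) -> no flip
Dir SE: first cell '.' (not opp) -> no flip
All flips: (4,1) (4,2) (4,3)

Answer: ........
........
..WWW...
..BBB...
WWWWWB..
..B..W..
........
........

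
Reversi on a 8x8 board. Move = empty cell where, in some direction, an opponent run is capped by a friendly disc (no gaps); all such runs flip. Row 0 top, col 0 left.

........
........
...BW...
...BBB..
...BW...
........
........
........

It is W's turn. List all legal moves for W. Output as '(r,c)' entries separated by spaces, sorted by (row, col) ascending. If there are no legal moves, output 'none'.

Answer: (2,2) (2,6) (4,2) (4,6)

Derivation:
(1,2): no bracket -> illegal
(1,3): no bracket -> illegal
(1,4): no bracket -> illegal
(2,2): flips 2 -> legal
(2,5): no bracket -> illegal
(2,6): flips 1 -> legal
(3,2): no bracket -> illegal
(3,6): no bracket -> illegal
(4,2): flips 2 -> legal
(4,5): no bracket -> illegal
(4,6): flips 1 -> legal
(5,2): no bracket -> illegal
(5,3): no bracket -> illegal
(5,4): no bracket -> illegal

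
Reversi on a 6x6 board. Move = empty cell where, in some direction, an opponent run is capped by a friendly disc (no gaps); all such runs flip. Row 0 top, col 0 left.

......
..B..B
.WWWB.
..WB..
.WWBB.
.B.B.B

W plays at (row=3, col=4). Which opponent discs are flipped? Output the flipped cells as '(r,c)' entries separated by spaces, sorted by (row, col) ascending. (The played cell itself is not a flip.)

Dir NW: first cell 'W' (not opp) -> no flip
Dir N: opp run (2,4), next='.' -> no flip
Dir NE: first cell '.' (not opp) -> no flip
Dir W: opp run (3,3) capped by W -> flip
Dir E: first cell '.' (not opp) -> no flip
Dir SW: opp run (4,3), next='.' -> no flip
Dir S: opp run (4,4), next='.' -> no flip
Dir SE: first cell '.' (not opp) -> no flip

Answer: (3,3)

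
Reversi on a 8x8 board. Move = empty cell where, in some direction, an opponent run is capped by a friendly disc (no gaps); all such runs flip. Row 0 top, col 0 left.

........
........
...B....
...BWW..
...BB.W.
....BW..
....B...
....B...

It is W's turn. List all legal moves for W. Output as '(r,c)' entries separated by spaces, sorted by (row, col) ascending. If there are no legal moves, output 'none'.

(1,2): flips 1 -> legal
(1,3): no bracket -> illegal
(1,4): no bracket -> illegal
(2,2): flips 2 -> legal
(2,4): no bracket -> illegal
(3,2): flips 1 -> legal
(4,2): no bracket -> illegal
(4,5): no bracket -> illegal
(5,2): flips 1 -> legal
(5,3): flips 2 -> legal
(6,3): no bracket -> illegal
(6,5): no bracket -> illegal
(7,3): flips 1 -> legal
(7,5): no bracket -> illegal

Answer: (1,2) (2,2) (3,2) (5,2) (5,3) (7,3)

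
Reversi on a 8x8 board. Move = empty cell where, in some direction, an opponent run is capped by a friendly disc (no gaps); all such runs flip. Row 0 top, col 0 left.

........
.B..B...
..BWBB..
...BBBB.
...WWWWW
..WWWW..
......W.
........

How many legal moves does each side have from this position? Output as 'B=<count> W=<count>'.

Answer: B=11 W=10

Derivation:
-- B to move --
(1,2): flips 1 -> legal
(1,3): flips 1 -> legal
(3,2): flips 1 -> legal
(3,7): no bracket -> illegal
(4,1): no bracket -> illegal
(4,2): no bracket -> illegal
(5,1): no bracket -> illegal
(5,6): flips 2 -> legal
(5,7): flips 1 -> legal
(6,1): flips 2 -> legal
(6,2): flips 2 -> legal
(6,3): flips 4 -> legal
(6,4): flips 2 -> legal
(6,5): flips 2 -> legal
(6,7): no bracket -> illegal
(7,5): no bracket -> illegal
(7,6): no bracket -> illegal
(7,7): flips 3 -> legal
B mobility = 11
-- W to move --
(0,0): flips 3 -> legal
(0,1): no bracket -> illegal
(0,2): no bracket -> illegal
(0,3): flips 3 -> legal
(0,4): flips 3 -> legal
(0,5): flips 1 -> legal
(1,0): no bracket -> illegal
(1,2): no bracket -> illegal
(1,3): flips 2 -> legal
(1,5): flips 2 -> legal
(1,6): flips 2 -> legal
(2,0): no bracket -> illegal
(2,1): flips 1 -> legal
(2,6): flips 4 -> legal
(2,7): flips 1 -> legal
(3,1): no bracket -> illegal
(3,2): no bracket -> illegal
(3,7): no bracket -> illegal
(4,2): no bracket -> illegal
W mobility = 10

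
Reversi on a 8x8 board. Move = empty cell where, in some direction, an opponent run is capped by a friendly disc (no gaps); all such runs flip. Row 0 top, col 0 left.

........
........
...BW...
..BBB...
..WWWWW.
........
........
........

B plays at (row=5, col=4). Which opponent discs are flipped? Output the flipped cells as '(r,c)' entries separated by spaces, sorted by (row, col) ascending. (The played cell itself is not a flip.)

Answer: (4,3) (4,4)

Derivation:
Dir NW: opp run (4,3) capped by B -> flip
Dir N: opp run (4,4) capped by B -> flip
Dir NE: opp run (4,5), next='.' -> no flip
Dir W: first cell '.' (not opp) -> no flip
Dir E: first cell '.' (not opp) -> no flip
Dir SW: first cell '.' (not opp) -> no flip
Dir S: first cell '.' (not opp) -> no flip
Dir SE: first cell '.' (not opp) -> no flip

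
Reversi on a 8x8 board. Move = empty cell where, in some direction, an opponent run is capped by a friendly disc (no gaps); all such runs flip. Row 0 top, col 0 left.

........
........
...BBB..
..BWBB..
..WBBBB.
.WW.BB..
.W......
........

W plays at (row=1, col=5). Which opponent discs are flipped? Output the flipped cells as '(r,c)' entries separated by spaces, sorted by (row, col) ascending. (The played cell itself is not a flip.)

Dir NW: first cell '.' (not opp) -> no flip
Dir N: first cell '.' (not opp) -> no flip
Dir NE: first cell '.' (not opp) -> no flip
Dir W: first cell '.' (not opp) -> no flip
Dir E: first cell '.' (not opp) -> no flip
Dir SW: opp run (2,4) capped by W -> flip
Dir S: opp run (2,5) (3,5) (4,5) (5,5), next='.' -> no flip
Dir SE: first cell '.' (not opp) -> no flip

Answer: (2,4)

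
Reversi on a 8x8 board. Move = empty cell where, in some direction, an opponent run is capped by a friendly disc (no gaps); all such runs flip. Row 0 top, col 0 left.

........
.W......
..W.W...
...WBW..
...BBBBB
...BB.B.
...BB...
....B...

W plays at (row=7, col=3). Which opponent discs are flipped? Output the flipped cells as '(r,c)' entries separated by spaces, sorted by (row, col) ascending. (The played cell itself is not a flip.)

Dir NW: first cell '.' (not opp) -> no flip
Dir N: opp run (6,3) (5,3) (4,3) capped by W -> flip
Dir NE: opp run (6,4), next='.' -> no flip
Dir W: first cell '.' (not opp) -> no flip
Dir E: opp run (7,4), next='.' -> no flip
Dir SW: edge -> no flip
Dir S: edge -> no flip
Dir SE: edge -> no flip

Answer: (4,3) (5,3) (6,3)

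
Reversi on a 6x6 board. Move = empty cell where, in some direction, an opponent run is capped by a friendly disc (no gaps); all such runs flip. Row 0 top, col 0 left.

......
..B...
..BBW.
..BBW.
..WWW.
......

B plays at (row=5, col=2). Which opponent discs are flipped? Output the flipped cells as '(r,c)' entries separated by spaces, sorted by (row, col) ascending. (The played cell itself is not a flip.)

Dir NW: first cell '.' (not opp) -> no flip
Dir N: opp run (4,2) capped by B -> flip
Dir NE: opp run (4,3) (3,4), next='.' -> no flip
Dir W: first cell '.' (not opp) -> no flip
Dir E: first cell '.' (not opp) -> no flip
Dir SW: edge -> no flip
Dir S: edge -> no flip
Dir SE: edge -> no flip

Answer: (4,2)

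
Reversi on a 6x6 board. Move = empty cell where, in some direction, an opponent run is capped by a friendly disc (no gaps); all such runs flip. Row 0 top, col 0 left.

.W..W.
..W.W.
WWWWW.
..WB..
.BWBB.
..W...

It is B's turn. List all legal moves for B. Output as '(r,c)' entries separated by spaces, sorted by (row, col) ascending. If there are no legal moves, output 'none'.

Answer: (0,5) (1,0) (1,1) (1,3) (1,5) (3,1) (5,1)

Derivation:
(0,0): no bracket -> illegal
(0,2): no bracket -> illegal
(0,3): no bracket -> illegal
(0,5): flips 3 -> legal
(1,0): flips 2 -> legal
(1,1): flips 1 -> legal
(1,3): flips 1 -> legal
(1,5): flips 1 -> legal
(2,5): no bracket -> illegal
(3,0): no bracket -> illegal
(3,1): flips 1 -> legal
(3,4): no bracket -> illegal
(3,5): no bracket -> illegal
(5,1): flips 1 -> legal
(5,3): no bracket -> illegal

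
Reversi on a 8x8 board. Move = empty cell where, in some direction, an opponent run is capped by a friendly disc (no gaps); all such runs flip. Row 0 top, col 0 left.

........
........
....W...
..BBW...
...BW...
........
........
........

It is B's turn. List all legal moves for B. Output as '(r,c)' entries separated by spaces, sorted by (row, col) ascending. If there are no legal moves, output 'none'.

(1,3): no bracket -> illegal
(1,4): no bracket -> illegal
(1,5): flips 1 -> legal
(2,3): no bracket -> illegal
(2,5): flips 1 -> legal
(3,5): flips 1 -> legal
(4,5): flips 1 -> legal
(5,3): no bracket -> illegal
(5,4): no bracket -> illegal
(5,5): flips 1 -> legal

Answer: (1,5) (2,5) (3,5) (4,5) (5,5)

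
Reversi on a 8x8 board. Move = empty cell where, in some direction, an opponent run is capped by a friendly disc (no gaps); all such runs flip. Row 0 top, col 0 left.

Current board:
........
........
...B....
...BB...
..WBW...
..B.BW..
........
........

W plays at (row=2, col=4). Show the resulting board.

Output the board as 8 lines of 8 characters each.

Answer: ........
........
...BW...
...WW...
..WBW...
..B.BW..
........
........

Derivation:
Place W at (2,4); scan 8 dirs for brackets.
Dir NW: first cell '.' (not opp) -> no flip
Dir N: first cell '.' (not opp) -> no flip
Dir NE: first cell '.' (not opp) -> no flip
Dir W: opp run (2,3), next='.' -> no flip
Dir E: first cell '.' (not opp) -> no flip
Dir SW: opp run (3,3) capped by W -> flip
Dir S: opp run (3,4) capped by W -> flip
Dir SE: first cell '.' (not opp) -> no flip
All flips: (3,3) (3,4)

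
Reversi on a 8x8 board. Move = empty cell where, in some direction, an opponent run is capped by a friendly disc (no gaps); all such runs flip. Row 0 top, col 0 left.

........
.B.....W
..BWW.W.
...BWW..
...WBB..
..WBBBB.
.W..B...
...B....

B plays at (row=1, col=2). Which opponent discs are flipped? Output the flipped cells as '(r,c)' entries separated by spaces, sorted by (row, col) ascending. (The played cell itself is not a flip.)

Answer: (2,3) (3,4)

Derivation:
Dir NW: first cell '.' (not opp) -> no flip
Dir N: first cell '.' (not opp) -> no flip
Dir NE: first cell '.' (not opp) -> no flip
Dir W: first cell 'B' (not opp) -> no flip
Dir E: first cell '.' (not opp) -> no flip
Dir SW: first cell '.' (not opp) -> no flip
Dir S: first cell 'B' (not opp) -> no flip
Dir SE: opp run (2,3) (3,4) capped by B -> flip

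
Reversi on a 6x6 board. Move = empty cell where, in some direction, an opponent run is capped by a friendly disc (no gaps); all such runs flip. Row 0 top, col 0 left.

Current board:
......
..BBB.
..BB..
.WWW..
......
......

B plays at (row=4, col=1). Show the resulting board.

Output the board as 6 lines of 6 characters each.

Place B at (4,1); scan 8 dirs for brackets.
Dir NW: first cell '.' (not opp) -> no flip
Dir N: opp run (3,1), next='.' -> no flip
Dir NE: opp run (3,2) capped by B -> flip
Dir W: first cell '.' (not opp) -> no flip
Dir E: first cell '.' (not opp) -> no flip
Dir SW: first cell '.' (not opp) -> no flip
Dir S: first cell '.' (not opp) -> no flip
Dir SE: first cell '.' (not opp) -> no flip
All flips: (3,2)

Answer: ......
..BBB.
..BB..
.WBW..
.B....
......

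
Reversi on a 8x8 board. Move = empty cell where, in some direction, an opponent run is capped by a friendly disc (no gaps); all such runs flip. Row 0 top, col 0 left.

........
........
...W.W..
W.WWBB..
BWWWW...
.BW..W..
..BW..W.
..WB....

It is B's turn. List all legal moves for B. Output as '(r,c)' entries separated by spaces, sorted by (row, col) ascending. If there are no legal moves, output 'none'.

(1,2): flips 1 -> legal
(1,3): no bracket -> illegal
(1,4): no bracket -> illegal
(1,5): flips 1 -> legal
(1,6): flips 1 -> legal
(2,0): flips 1 -> legal
(2,1): no bracket -> illegal
(2,2): flips 3 -> legal
(2,4): flips 2 -> legal
(2,6): no bracket -> illegal
(3,1): flips 3 -> legal
(3,6): no bracket -> illegal
(4,5): flips 4 -> legal
(4,6): no bracket -> illegal
(5,0): no bracket -> illegal
(5,3): flips 3 -> legal
(5,4): flips 1 -> legal
(5,6): no bracket -> illegal
(5,7): no bracket -> illegal
(6,1): flips 2 -> legal
(6,4): flips 1 -> legal
(6,5): no bracket -> illegal
(6,7): no bracket -> illegal
(7,1): flips 1 -> legal
(7,4): no bracket -> illegal
(7,5): no bracket -> illegal
(7,6): no bracket -> illegal
(7,7): no bracket -> illegal

Answer: (1,2) (1,5) (1,6) (2,0) (2,2) (2,4) (3,1) (4,5) (5,3) (5,4) (6,1) (6,4) (7,1)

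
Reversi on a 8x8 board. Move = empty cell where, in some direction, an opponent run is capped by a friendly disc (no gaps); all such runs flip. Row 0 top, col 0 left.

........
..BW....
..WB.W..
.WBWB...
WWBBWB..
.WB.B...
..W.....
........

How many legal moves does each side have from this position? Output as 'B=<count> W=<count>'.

-- B to move --
(0,2): no bracket -> illegal
(0,3): flips 1 -> legal
(0,4): no bracket -> illegal
(1,1): no bracket -> illegal
(1,4): flips 1 -> legal
(1,5): no bracket -> illegal
(1,6): flips 1 -> legal
(2,0): flips 1 -> legal
(2,1): flips 1 -> legal
(2,4): flips 1 -> legal
(2,6): no bracket -> illegal
(3,0): flips 2 -> legal
(3,5): no bracket -> illegal
(3,6): no bracket -> illegal
(5,0): flips 2 -> legal
(5,3): no bracket -> illegal
(5,5): no bracket -> illegal
(6,0): flips 1 -> legal
(6,1): no bracket -> illegal
(6,3): no bracket -> illegal
(7,1): no bracket -> illegal
(7,2): flips 1 -> legal
(7,3): no bracket -> illegal
B mobility = 10
-- W to move --
(0,1): no bracket -> illegal
(0,2): flips 1 -> legal
(0,3): no bracket -> illegal
(1,1): flips 1 -> legal
(1,4): flips 2 -> legal
(2,1): no bracket -> illegal
(2,4): flips 2 -> legal
(3,5): flips 1 -> legal
(3,6): no bracket -> illegal
(4,6): flips 1 -> legal
(5,3): flips 3 -> legal
(5,5): no bracket -> illegal
(5,6): no bracket -> illegal
(6,1): flips 3 -> legal
(6,3): flips 1 -> legal
(6,4): flips 1 -> legal
(6,5): no bracket -> illegal
W mobility = 10

Answer: B=10 W=10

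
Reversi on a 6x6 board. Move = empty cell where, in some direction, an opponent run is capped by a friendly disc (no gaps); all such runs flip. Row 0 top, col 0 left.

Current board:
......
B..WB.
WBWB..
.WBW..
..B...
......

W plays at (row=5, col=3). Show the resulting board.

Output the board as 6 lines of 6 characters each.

Answer: ......
B..WB.
WBWB..
.WBW..
..W...
...W..

Derivation:
Place W at (5,3); scan 8 dirs for brackets.
Dir NW: opp run (4,2) capped by W -> flip
Dir N: first cell '.' (not opp) -> no flip
Dir NE: first cell '.' (not opp) -> no flip
Dir W: first cell '.' (not opp) -> no flip
Dir E: first cell '.' (not opp) -> no flip
Dir SW: edge -> no flip
Dir S: edge -> no flip
Dir SE: edge -> no flip
All flips: (4,2)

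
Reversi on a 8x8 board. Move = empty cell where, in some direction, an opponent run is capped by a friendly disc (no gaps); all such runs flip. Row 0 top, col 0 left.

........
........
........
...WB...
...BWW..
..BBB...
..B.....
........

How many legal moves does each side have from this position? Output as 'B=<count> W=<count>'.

-- B to move --
(2,2): no bracket -> illegal
(2,3): flips 1 -> legal
(2,4): no bracket -> illegal
(3,2): flips 1 -> legal
(3,5): flips 1 -> legal
(3,6): flips 1 -> legal
(4,2): no bracket -> illegal
(4,6): flips 2 -> legal
(5,5): no bracket -> illegal
(5,6): flips 1 -> legal
B mobility = 6
-- W to move --
(2,3): flips 1 -> legal
(2,4): flips 1 -> legal
(2,5): no bracket -> illegal
(3,2): no bracket -> illegal
(3,5): flips 1 -> legal
(4,1): no bracket -> illegal
(4,2): flips 1 -> legal
(5,1): no bracket -> illegal
(5,5): no bracket -> illegal
(6,1): no bracket -> illegal
(6,3): flips 3 -> legal
(6,4): flips 1 -> legal
(6,5): no bracket -> illegal
(7,1): flips 2 -> legal
(7,2): no bracket -> illegal
(7,3): no bracket -> illegal
W mobility = 7

Answer: B=6 W=7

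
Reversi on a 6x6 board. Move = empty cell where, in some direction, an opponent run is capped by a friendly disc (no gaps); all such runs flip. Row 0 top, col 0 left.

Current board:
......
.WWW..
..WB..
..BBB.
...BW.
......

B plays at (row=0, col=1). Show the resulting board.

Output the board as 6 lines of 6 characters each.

Place B at (0,1); scan 8 dirs for brackets.
Dir NW: edge -> no flip
Dir N: edge -> no flip
Dir NE: edge -> no flip
Dir W: first cell '.' (not opp) -> no flip
Dir E: first cell '.' (not opp) -> no flip
Dir SW: first cell '.' (not opp) -> no flip
Dir S: opp run (1,1), next='.' -> no flip
Dir SE: opp run (1,2) capped by B -> flip
All flips: (1,2)

Answer: .B....
.WBW..
..WB..
..BBB.
...BW.
......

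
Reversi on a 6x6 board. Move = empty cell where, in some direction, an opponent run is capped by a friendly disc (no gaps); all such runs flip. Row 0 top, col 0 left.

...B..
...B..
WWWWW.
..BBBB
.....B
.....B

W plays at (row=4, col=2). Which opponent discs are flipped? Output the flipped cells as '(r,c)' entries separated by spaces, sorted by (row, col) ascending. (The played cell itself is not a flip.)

Dir NW: first cell '.' (not opp) -> no flip
Dir N: opp run (3,2) capped by W -> flip
Dir NE: opp run (3,3) capped by W -> flip
Dir W: first cell '.' (not opp) -> no flip
Dir E: first cell '.' (not opp) -> no flip
Dir SW: first cell '.' (not opp) -> no flip
Dir S: first cell '.' (not opp) -> no flip
Dir SE: first cell '.' (not opp) -> no flip

Answer: (3,2) (3,3)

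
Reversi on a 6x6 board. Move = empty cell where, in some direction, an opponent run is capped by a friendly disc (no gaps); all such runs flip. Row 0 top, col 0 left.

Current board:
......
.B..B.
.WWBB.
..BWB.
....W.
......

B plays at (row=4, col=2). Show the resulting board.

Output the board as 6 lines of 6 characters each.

Place B at (4,2); scan 8 dirs for brackets.
Dir NW: first cell '.' (not opp) -> no flip
Dir N: first cell 'B' (not opp) -> no flip
Dir NE: opp run (3,3) capped by B -> flip
Dir W: first cell '.' (not opp) -> no flip
Dir E: first cell '.' (not opp) -> no flip
Dir SW: first cell '.' (not opp) -> no flip
Dir S: first cell '.' (not opp) -> no flip
Dir SE: first cell '.' (not opp) -> no flip
All flips: (3,3)

Answer: ......
.B..B.
.WWBB.
..BBB.
..B.W.
......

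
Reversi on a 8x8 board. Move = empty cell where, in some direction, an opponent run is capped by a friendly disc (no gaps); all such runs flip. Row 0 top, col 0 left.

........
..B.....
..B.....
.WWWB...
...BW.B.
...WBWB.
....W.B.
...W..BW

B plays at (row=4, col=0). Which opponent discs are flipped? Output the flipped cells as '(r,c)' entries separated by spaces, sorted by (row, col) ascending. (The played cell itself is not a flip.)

Answer: (3,1)

Derivation:
Dir NW: edge -> no flip
Dir N: first cell '.' (not opp) -> no flip
Dir NE: opp run (3,1) capped by B -> flip
Dir W: edge -> no flip
Dir E: first cell '.' (not opp) -> no flip
Dir SW: edge -> no flip
Dir S: first cell '.' (not opp) -> no flip
Dir SE: first cell '.' (not opp) -> no flip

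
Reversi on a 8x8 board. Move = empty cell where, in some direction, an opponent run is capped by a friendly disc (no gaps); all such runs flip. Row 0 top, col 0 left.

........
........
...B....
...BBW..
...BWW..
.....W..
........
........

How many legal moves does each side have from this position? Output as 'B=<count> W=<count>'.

Answer: B=5 W=5

Derivation:
-- B to move --
(2,4): no bracket -> illegal
(2,5): no bracket -> illegal
(2,6): no bracket -> illegal
(3,6): flips 1 -> legal
(4,6): flips 2 -> legal
(5,3): no bracket -> illegal
(5,4): flips 1 -> legal
(5,6): flips 1 -> legal
(6,4): no bracket -> illegal
(6,5): no bracket -> illegal
(6,6): flips 2 -> legal
B mobility = 5
-- W to move --
(1,2): flips 2 -> legal
(1,3): no bracket -> illegal
(1,4): no bracket -> illegal
(2,2): flips 1 -> legal
(2,4): flips 1 -> legal
(2,5): no bracket -> illegal
(3,2): flips 2 -> legal
(4,2): flips 1 -> legal
(5,2): no bracket -> illegal
(5,3): no bracket -> illegal
(5,4): no bracket -> illegal
W mobility = 5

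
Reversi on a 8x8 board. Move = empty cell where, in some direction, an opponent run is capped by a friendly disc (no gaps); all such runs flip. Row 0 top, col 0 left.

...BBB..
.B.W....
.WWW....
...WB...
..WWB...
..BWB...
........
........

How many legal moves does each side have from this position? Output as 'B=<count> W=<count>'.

Answer: B=6 W=10

Derivation:
-- B to move --
(0,2): no bracket -> illegal
(1,0): no bracket -> illegal
(1,2): flips 1 -> legal
(1,4): no bracket -> illegal
(2,0): no bracket -> illegal
(2,4): no bracket -> illegal
(3,0): no bracket -> illegal
(3,1): flips 3 -> legal
(3,2): flips 3 -> legal
(4,1): flips 2 -> legal
(5,1): no bracket -> illegal
(6,2): flips 1 -> legal
(6,3): flips 5 -> legal
(6,4): no bracket -> illegal
B mobility = 6
-- W to move --
(0,0): flips 1 -> legal
(0,1): flips 1 -> legal
(0,2): no bracket -> illegal
(0,6): no bracket -> illegal
(1,0): no bracket -> illegal
(1,2): no bracket -> illegal
(1,4): no bracket -> illegal
(1,5): no bracket -> illegal
(1,6): no bracket -> illegal
(2,0): no bracket -> illegal
(2,4): no bracket -> illegal
(2,5): flips 1 -> legal
(3,5): flips 2 -> legal
(4,1): no bracket -> illegal
(4,5): flips 2 -> legal
(5,1): flips 1 -> legal
(5,5): flips 2 -> legal
(6,1): flips 1 -> legal
(6,2): flips 1 -> legal
(6,3): no bracket -> illegal
(6,4): no bracket -> illegal
(6,5): flips 1 -> legal
W mobility = 10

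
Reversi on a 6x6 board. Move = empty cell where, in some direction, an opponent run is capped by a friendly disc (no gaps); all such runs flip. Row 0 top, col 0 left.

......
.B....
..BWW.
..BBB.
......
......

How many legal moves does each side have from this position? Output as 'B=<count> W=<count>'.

Answer: B=5 W=6

Derivation:
-- B to move --
(1,2): flips 1 -> legal
(1,3): flips 1 -> legal
(1,4): flips 2 -> legal
(1,5): flips 1 -> legal
(2,5): flips 2 -> legal
(3,5): no bracket -> illegal
B mobility = 5
-- W to move --
(0,0): no bracket -> illegal
(0,1): no bracket -> illegal
(0,2): no bracket -> illegal
(1,0): no bracket -> illegal
(1,2): no bracket -> illegal
(1,3): no bracket -> illegal
(2,0): no bracket -> illegal
(2,1): flips 1 -> legal
(2,5): no bracket -> illegal
(3,1): no bracket -> illegal
(3,5): no bracket -> illegal
(4,1): flips 1 -> legal
(4,2): flips 1 -> legal
(4,3): flips 1 -> legal
(4,4): flips 1 -> legal
(4,5): flips 1 -> legal
W mobility = 6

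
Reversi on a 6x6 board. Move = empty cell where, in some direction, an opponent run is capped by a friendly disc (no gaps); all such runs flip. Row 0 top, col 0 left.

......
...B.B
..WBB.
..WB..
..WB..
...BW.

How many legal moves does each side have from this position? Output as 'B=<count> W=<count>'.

Answer: B=6 W=6

Derivation:
-- B to move --
(1,1): flips 1 -> legal
(1,2): no bracket -> illegal
(2,1): flips 2 -> legal
(3,1): flips 3 -> legal
(4,1): flips 2 -> legal
(4,4): no bracket -> illegal
(4,5): no bracket -> illegal
(5,1): flips 1 -> legal
(5,2): no bracket -> illegal
(5,5): flips 1 -> legal
B mobility = 6
-- W to move --
(0,2): no bracket -> illegal
(0,3): no bracket -> illegal
(0,4): flips 1 -> legal
(0,5): no bracket -> illegal
(1,2): no bracket -> illegal
(1,4): flips 1 -> legal
(2,5): flips 2 -> legal
(3,4): flips 1 -> legal
(3,5): no bracket -> illegal
(4,4): flips 2 -> legal
(5,2): flips 1 -> legal
W mobility = 6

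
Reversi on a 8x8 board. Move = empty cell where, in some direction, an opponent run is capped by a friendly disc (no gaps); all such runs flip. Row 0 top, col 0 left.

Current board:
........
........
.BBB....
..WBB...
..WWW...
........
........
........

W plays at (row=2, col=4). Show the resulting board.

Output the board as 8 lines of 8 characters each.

Answer: ........
........
.BBBW...
..WWW...
..WWW...
........
........
........

Derivation:
Place W at (2,4); scan 8 dirs for brackets.
Dir NW: first cell '.' (not opp) -> no flip
Dir N: first cell '.' (not opp) -> no flip
Dir NE: first cell '.' (not opp) -> no flip
Dir W: opp run (2,3) (2,2) (2,1), next='.' -> no flip
Dir E: first cell '.' (not opp) -> no flip
Dir SW: opp run (3,3) capped by W -> flip
Dir S: opp run (3,4) capped by W -> flip
Dir SE: first cell '.' (not opp) -> no flip
All flips: (3,3) (3,4)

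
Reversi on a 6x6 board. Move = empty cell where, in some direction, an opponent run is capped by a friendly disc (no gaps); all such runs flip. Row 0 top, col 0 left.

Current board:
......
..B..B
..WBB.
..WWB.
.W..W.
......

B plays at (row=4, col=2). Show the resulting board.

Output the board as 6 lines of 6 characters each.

Answer: ......
..B..B
..BBB.
..BBB.
.WB.W.
......

Derivation:
Place B at (4,2); scan 8 dirs for brackets.
Dir NW: first cell '.' (not opp) -> no flip
Dir N: opp run (3,2) (2,2) capped by B -> flip
Dir NE: opp run (3,3) capped by B -> flip
Dir W: opp run (4,1), next='.' -> no flip
Dir E: first cell '.' (not opp) -> no flip
Dir SW: first cell '.' (not opp) -> no flip
Dir S: first cell '.' (not opp) -> no flip
Dir SE: first cell '.' (not opp) -> no flip
All flips: (2,2) (3,2) (3,3)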